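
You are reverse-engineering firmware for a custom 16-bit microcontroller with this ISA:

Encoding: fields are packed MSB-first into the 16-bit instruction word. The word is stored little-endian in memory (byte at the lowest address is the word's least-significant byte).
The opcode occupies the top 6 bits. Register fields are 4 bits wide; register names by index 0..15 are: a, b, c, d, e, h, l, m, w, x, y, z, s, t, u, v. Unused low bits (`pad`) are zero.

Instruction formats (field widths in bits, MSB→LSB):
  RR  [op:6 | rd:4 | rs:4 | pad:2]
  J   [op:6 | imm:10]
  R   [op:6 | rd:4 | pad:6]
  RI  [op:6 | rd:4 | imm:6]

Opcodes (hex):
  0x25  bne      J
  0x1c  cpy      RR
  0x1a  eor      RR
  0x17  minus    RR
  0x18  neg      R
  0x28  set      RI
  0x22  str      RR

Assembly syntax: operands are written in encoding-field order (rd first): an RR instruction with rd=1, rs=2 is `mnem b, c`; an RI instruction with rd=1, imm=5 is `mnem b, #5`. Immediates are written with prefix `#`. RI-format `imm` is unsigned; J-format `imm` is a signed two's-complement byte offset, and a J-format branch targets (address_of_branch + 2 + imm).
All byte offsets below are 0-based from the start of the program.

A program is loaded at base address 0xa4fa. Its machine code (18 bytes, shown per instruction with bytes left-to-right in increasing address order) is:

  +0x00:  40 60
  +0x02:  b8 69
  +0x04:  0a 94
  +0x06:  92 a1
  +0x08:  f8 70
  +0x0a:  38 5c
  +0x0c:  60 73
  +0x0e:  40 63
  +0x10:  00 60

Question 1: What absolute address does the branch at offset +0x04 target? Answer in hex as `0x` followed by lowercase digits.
0xa50a

off 0x04: read 0a 94 as little → 0x940a
  opcode bits[15:10]=0x25: bne/J
  [9:0] imm=10 = #10
  target = base 0xa4fa + off 0x04 + 2 + imm 10 = 0xa50a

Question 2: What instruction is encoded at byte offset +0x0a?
minus a, u

@+0a  little-endian(38 5c) = 0x5c38
  op=0x5c38>>10=0x17 ⇒ minus (RR)
  rd@[9:6]=0x0 ⇒ a
  rs@[5:2]=0xe ⇒ u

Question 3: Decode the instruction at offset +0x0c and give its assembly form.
off 0x0c: read 60 73 as little → 0x7360
  op=0x7360>>10=0x1c ⇒ cpy (RR)
  [9:6] rd=13 = t
  [5:2] rs=8 = w

cpy t, w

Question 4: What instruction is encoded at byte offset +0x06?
@+06  little-endian(92 a1) = 0xa192
  op=0xa192>>10=0x28 ⇒ set (RI)
  rd@[9:6]=0x6 ⇒ l
  imm@[5:0]=0x12 ⇒ #18

set l, #18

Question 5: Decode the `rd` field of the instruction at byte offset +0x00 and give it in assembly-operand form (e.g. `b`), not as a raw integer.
[00] 40 60 → 0x6040
  top 6b → 0x18 → neg [R]
  rd@[9:6]=0x1 ⇒ b

b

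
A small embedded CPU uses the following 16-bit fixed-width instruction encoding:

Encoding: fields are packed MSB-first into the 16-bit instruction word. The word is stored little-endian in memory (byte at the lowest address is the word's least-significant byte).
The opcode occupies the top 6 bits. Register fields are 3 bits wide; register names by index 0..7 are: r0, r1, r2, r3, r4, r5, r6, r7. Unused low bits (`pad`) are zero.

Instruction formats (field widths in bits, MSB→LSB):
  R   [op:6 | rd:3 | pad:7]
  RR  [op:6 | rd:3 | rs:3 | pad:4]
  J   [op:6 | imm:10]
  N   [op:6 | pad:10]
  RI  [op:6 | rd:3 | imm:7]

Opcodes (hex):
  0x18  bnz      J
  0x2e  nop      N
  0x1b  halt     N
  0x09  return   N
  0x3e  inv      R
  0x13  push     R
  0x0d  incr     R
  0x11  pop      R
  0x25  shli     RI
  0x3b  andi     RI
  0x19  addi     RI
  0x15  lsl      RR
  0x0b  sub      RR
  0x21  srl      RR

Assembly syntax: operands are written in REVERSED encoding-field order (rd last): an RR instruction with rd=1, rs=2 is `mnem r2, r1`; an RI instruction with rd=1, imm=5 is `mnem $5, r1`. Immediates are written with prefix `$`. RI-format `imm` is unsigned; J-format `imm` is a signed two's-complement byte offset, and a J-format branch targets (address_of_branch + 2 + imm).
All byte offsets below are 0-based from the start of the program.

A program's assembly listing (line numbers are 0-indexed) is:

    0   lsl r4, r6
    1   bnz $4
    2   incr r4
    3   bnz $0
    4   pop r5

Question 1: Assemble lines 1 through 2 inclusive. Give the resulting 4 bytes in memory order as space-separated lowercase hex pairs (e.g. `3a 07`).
04 60 00 36

L1: bnz op=0x18:6|imm=4:10 ⇒ 0x6004 ⇒ little 04 60
L2: incr op=0xd:6|rd=4:3|pad=0:7 ⇒ 0x3600 ⇒ little 00 36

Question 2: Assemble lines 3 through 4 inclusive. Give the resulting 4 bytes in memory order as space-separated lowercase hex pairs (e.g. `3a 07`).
00 60 80 46

L3: bnz op=0x18:6|imm=0:10 ⇒ 0x6000 ⇒ little 00 60
L4: pop op=0x11:6|rd=5:3|pad=0:7 ⇒ 0x4680 ⇒ little 80 46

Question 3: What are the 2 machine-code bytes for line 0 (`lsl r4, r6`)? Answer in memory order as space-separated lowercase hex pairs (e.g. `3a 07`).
0. lsl fields op=0x15:6|rd=6:3|rs=4:3|pad=0:4 → word 5740h → 40 57

40 57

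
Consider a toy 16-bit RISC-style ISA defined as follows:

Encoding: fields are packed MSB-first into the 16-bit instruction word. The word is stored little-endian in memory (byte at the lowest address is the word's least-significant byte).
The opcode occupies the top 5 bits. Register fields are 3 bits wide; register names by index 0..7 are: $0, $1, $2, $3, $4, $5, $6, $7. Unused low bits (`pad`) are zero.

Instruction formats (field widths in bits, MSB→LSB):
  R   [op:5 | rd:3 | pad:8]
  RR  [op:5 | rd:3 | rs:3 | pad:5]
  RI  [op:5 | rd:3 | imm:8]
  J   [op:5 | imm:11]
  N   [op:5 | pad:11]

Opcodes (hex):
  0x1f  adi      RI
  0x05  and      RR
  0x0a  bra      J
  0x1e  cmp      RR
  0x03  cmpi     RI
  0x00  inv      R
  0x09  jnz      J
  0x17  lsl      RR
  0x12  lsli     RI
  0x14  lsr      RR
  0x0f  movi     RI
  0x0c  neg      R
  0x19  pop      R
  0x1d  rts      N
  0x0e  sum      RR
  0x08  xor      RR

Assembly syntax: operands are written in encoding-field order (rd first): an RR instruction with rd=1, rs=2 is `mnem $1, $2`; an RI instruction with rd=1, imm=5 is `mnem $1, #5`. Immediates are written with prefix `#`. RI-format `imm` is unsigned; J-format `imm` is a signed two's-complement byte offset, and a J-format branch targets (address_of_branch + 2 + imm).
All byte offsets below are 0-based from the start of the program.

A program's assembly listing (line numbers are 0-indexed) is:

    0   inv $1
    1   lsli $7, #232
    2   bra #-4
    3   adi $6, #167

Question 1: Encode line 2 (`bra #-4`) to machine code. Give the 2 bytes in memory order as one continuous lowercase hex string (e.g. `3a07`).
fc57

2. bra fields op=0xa:5|imm=-4:11 → word 57fch → fc 57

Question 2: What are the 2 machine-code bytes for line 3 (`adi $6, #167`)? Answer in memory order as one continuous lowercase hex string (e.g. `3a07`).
L3: adi op=0x1f:5|rd=6:3|imm=167:8 ⇒ 0xfea7 ⇒ little a7 fe

a7fe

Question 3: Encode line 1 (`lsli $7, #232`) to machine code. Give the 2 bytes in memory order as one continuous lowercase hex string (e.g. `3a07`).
e897

1. lsli fields op=0x12:5|rd=7:3|imm=232:8 → word 97e8h → e8 97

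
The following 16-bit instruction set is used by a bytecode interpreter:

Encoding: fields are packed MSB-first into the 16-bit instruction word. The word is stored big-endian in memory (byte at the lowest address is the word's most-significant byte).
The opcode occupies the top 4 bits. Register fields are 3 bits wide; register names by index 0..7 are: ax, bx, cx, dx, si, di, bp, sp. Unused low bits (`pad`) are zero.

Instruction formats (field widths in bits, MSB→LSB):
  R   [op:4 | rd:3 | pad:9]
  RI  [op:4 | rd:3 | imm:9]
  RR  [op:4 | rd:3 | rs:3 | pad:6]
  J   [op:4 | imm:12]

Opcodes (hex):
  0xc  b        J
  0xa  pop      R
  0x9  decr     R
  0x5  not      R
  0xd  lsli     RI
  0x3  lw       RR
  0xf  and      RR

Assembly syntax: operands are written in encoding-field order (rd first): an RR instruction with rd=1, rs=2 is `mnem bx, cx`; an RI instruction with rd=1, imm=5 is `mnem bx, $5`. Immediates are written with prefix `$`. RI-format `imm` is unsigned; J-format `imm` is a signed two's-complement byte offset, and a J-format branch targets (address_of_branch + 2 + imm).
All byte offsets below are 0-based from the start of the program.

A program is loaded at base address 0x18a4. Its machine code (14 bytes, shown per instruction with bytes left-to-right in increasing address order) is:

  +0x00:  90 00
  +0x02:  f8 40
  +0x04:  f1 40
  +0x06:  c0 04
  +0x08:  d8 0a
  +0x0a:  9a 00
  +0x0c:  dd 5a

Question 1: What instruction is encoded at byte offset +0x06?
@+06  big-endian(c0 04) = 0xc004
  top 4b → 0xc → b [J]
  imm@[11:0]=0x4 ⇒ $4

b $4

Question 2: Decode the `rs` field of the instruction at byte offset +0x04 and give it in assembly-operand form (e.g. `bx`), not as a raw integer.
@+04  big-endian(f1 40) = 0xf140
  op=0xf140>>12=0xf ⇒ and (RR)
  rd@[11:9]=0x0 ⇒ ax
  rs@[8:6]=0x5 ⇒ di

di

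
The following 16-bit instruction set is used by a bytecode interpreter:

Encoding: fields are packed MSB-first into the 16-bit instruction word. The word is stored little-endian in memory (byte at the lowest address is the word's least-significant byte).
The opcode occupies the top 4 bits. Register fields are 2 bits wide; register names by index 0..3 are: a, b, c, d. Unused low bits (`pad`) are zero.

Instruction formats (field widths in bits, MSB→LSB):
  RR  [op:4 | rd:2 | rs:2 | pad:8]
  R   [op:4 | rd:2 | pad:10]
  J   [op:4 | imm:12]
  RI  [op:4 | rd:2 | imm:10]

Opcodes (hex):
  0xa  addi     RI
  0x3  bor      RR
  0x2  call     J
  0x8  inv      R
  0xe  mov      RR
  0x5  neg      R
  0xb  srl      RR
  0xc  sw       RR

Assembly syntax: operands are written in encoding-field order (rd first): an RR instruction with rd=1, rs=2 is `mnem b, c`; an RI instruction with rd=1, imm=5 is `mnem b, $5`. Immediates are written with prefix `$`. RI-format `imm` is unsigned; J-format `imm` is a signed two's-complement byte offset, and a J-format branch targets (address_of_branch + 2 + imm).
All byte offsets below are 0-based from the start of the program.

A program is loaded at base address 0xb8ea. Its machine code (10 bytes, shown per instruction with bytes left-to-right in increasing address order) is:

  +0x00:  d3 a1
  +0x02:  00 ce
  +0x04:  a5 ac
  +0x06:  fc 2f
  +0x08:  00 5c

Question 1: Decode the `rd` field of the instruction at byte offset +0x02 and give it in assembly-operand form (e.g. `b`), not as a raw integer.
[02] 00 ce → 0xce00
  opcode bits[15:12]=0xc: sw/RR
  rd: (w>>10)&0x3=0x3 → d
  rs: (w>>8)&0x3=0x2 → c

d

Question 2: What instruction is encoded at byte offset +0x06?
[06] fc 2f → 0x2ffc
  op=0x2ffc>>12=0x2 ⇒ call (J)
  [11:0] imm=4092 (s12→-4) = $-4

call $-4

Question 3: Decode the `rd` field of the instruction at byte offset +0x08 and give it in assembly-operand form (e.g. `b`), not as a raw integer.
d

+0x08: 00 5c ⇒ word 0x5c00 (little)
  opcode bits[15:12]=0x5: neg/R
  [11:10] rd=3 = d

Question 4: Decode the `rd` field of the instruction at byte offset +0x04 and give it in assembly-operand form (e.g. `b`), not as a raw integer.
@+04  little-endian(a5 ac) = 0xaca5
  top 4b → 0xa → addi [RI]
  [11:10] rd=3 = d
  [9:0] imm=165 = $165

d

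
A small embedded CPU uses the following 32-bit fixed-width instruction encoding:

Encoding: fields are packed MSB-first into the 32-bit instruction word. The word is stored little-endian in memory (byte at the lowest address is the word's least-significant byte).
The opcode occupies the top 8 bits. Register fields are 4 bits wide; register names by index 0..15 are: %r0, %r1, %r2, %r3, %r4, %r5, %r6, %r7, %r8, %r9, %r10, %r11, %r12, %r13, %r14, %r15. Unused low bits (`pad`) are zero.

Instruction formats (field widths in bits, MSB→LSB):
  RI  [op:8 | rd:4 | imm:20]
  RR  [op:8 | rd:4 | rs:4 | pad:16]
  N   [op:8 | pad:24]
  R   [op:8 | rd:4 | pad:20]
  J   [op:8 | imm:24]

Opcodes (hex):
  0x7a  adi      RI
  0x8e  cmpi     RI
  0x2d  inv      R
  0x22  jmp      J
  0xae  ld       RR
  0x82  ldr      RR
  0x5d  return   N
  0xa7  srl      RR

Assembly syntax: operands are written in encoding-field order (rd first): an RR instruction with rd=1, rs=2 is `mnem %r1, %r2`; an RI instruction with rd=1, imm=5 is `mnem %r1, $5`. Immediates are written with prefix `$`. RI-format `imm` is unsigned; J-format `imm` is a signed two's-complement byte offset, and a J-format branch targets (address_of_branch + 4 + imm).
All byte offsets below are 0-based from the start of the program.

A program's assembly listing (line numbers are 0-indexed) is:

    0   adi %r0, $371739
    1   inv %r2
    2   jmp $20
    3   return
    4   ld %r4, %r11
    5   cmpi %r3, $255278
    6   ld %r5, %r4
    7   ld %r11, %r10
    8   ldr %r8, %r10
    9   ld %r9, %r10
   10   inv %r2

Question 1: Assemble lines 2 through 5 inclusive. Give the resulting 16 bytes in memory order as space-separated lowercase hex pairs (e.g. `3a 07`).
line 2 (jmp): pack op=0x22:8|imm=20:24 = 0x22000014; little→ 14 00 00 22
line 3 (return): pack op=0x5d:8|pad=0:24 = 0x5d000000; little→ 00 00 00 5d
line 4 (ld): pack op=0xae:8|rd=4:4|rs=11:4|pad=0:16 = 0xae4b0000; little→ 00 00 4b ae
line 5 (cmpi): pack op=0x8e:8|rd=3:4|imm=255278:20 = 0x8e33e52e; little→ 2e e5 33 8e

14 00 00 22 00 00 00 5d 00 00 4b ae 2e e5 33 8e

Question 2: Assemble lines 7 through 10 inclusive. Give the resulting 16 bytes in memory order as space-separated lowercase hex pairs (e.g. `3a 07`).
L7: ld op=0xae:8|rd=11:4|rs=10:4|pad=0:16 ⇒ 0xaeba0000 ⇒ little 00 00 ba ae
L8: ldr op=0x82:8|rd=8:4|rs=10:4|pad=0:16 ⇒ 0x828a0000 ⇒ little 00 00 8a 82
L9: ld op=0xae:8|rd=9:4|rs=10:4|pad=0:16 ⇒ 0xae9a0000 ⇒ little 00 00 9a ae
L10: inv op=0x2d:8|rd=2:4|pad=0:20 ⇒ 0x2d200000 ⇒ little 00 00 20 2d

00 00 ba ae 00 00 8a 82 00 00 9a ae 00 00 20 2d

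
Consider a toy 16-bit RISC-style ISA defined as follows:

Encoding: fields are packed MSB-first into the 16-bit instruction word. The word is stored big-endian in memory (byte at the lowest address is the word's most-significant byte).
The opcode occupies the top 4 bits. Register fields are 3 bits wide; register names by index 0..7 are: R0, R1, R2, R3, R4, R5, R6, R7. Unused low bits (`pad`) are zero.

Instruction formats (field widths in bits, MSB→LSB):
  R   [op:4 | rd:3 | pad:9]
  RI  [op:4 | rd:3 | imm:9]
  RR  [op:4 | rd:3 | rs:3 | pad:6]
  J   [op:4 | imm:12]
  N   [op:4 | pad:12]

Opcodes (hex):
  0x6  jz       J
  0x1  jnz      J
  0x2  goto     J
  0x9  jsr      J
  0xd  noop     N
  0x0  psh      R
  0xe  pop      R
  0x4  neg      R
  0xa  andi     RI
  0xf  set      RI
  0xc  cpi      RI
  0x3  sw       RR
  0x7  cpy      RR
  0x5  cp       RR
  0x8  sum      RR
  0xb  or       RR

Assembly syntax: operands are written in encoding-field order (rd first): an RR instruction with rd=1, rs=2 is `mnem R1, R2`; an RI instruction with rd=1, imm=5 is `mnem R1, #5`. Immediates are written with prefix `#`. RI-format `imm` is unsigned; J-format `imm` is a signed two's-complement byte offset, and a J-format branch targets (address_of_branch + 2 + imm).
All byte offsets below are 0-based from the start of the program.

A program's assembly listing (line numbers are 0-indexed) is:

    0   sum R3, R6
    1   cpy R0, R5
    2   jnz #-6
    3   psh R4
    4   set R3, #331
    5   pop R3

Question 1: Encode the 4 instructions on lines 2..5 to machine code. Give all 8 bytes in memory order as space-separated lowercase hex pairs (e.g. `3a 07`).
1f fa 08 00 f7 4b e6 00

2. jnz fields op=0x1:4|imm=-6:12 → word 1ffah → 1f fa
3. psh fields op=0x0:4|rd=4:3|pad=0:9 → word 0800h → 08 00
4. set fields op=0xf:4|rd=3:3|imm=331:9 → word f74bh → f7 4b
5. pop fields op=0xe:4|rd=3:3|pad=0:9 → word e600h → e6 00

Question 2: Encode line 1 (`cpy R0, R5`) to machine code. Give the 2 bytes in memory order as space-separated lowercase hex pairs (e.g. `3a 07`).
1. cpy fields op=0x7:4|rd=0:3|rs=5:3|pad=0:6 → word 7140h → 71 40

71 40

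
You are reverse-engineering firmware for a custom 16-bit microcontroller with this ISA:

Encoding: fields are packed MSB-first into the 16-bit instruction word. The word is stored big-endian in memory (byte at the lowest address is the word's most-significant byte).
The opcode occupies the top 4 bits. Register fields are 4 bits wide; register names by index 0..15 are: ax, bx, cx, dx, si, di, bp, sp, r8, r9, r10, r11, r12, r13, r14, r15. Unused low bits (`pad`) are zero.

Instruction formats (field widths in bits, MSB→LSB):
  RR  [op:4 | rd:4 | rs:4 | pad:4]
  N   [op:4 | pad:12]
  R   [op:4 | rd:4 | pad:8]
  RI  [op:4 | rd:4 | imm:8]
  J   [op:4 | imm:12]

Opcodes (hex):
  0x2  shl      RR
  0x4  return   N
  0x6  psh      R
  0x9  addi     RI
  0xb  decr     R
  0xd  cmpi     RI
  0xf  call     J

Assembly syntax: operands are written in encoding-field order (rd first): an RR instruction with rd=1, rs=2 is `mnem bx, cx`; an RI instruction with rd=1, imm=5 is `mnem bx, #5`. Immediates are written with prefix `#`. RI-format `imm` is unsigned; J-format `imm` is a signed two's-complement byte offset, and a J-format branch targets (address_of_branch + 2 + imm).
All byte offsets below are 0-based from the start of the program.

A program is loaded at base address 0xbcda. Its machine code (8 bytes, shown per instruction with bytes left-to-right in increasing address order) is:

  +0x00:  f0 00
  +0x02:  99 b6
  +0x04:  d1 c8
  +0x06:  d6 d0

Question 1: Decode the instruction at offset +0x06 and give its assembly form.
cmpi bp, #208

@+06  big-endian(d6 d0) = 0xd6d0
  op=0xd6d0>>12=0xd ⇒ cmpi (RI)
  [11:8] rd=6 = bp
  [7:0] imm=208 = #208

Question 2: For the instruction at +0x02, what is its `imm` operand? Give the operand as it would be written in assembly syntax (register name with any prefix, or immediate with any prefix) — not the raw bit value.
#182

+0x02: 99 b6 ⇒ word 0x99b6 (big)
  top 4b → 0x9 → addi [RI]
  rd@[11:8]=0x9 ⇒ r9
  imm@[7:0]=0xb6 ⇒ #182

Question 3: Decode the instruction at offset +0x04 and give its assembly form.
cmpi bx, #200

@+04  big-endian(d1 c8) = 0xd1c8
  top 4b → 0xd → cmpi [RI]
  rd: (w>>8)&0xf=0x1 → bx
  imm: (w>>0)&0xff=0xc8 → #200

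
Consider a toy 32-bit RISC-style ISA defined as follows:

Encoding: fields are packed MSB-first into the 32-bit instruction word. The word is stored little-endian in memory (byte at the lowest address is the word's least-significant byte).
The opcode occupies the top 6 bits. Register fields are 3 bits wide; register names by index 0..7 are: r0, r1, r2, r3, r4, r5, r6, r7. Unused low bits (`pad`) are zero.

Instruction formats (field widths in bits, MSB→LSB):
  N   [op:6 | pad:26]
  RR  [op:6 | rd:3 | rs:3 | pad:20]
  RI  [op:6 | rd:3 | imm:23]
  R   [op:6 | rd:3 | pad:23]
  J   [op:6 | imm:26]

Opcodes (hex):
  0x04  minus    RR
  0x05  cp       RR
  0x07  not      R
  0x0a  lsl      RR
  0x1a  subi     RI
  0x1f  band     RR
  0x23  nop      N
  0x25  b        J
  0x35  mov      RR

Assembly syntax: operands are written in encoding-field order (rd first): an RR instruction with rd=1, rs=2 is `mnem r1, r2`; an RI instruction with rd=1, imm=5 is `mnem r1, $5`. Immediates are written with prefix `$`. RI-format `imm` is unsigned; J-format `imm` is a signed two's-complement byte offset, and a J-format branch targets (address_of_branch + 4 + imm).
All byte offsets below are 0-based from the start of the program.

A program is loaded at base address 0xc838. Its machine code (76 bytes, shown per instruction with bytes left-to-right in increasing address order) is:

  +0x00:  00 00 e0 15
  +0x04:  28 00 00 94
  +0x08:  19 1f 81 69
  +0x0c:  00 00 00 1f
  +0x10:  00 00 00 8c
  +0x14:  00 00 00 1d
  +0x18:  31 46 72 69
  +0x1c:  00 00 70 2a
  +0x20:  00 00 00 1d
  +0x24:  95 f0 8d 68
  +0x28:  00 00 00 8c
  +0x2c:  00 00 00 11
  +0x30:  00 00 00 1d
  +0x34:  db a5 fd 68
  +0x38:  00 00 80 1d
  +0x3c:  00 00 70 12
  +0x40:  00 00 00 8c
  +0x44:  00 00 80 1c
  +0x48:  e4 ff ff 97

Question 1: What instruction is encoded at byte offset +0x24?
off 0x24: read 95 f0 8d 68 as little → 0x688df095
  opcode bits[31:26]=0x1a: subi/RI
  rd@[25:23]=0x1 ⇒ r1
  imm@[22:0]=0xdf095 ⇒ $913557

subi r1, $913557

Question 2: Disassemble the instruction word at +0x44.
@+44  little-endian(00 00 80 1c) = 0x1c800000
  opcode bits[31:26]=0x7: not/R
  rd@[25:23]=0x1 ⇒ r1

not r1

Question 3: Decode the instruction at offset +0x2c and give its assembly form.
minus r2, r0

[2c] 00 00 00 11 → 0x11000000
  opcode bits[31:26]=0x4: minus/RR
  rd: (w>>23)&0x7=0x2 → r2
  rs: (w>>20)&0x7=0x0 → r0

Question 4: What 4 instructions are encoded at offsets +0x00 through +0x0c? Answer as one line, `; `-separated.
@+00  little-endian(00 00 e0 15) = 0x15e00000
  op=0x15e00000>>26=0x5 ⇒ cp (RR)
  [25:23] rd=3 = r3
  [22:20] rs=6 = r6
@+04  little-endian(28 00 00 94) = 0x94000028
  op=0x94000028>>26=0x25 ⇒ b (J)
  [25:0] imm=40 = $40
@+08  little-endian(19 1f 81 69) = 0x69811f19
  op=0x69811f19>>26=0x1a ⇒ subi (RI)
  [25:23] rd=3 = r3
  [22:0] imm=73497 = $73497
@+0c  little-endian(00 00 00 1f) = 0x1f000000
  op=0x1f000000>>26=0x7 ⇒ not (R)
  [25:23] rd=6 = r6

cp r3, r6; b $40; subi r3, $73497; not r6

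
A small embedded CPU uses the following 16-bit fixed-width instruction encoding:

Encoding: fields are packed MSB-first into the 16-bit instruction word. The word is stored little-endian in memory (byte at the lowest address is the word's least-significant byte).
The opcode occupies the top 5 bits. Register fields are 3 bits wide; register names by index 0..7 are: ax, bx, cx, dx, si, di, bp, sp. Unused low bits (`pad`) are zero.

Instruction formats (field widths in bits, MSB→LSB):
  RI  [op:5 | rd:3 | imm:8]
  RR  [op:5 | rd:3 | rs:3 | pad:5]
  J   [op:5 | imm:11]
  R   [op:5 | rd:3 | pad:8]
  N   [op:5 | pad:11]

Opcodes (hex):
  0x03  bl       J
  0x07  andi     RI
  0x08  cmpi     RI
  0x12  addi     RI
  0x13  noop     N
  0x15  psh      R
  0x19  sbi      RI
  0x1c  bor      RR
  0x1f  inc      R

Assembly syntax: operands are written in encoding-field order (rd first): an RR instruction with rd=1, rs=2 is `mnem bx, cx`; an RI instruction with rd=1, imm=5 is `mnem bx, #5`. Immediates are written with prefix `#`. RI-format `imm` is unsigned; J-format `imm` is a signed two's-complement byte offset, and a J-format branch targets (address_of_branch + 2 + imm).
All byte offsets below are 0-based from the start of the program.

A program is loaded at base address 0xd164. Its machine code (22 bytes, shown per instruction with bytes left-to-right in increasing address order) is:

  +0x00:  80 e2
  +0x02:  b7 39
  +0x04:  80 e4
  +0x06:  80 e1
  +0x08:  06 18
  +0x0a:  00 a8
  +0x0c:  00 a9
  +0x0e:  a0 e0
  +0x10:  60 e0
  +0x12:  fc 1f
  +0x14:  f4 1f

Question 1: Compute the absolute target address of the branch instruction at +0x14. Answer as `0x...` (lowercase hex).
[14] f4 1f → 0x1ff4
  opcode bits[15:11]=0x3: bl/J
  [10:0] imm=2036 (s11→-12) = #-12
  target = base 0xd164 + off 0x14 + 2 + imm -12 = 0xd16e

0xd16e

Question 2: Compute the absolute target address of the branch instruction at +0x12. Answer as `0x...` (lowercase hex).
[12] fc 1f → 0x1ffc
  op=0x1ffc>>11=0x3 ⇒ bl (J)
  [10:0] imm=2044 (s11→-4) = #-4
  target = base 0xd164 + off 0x12 + 2 + imm -4 = 0xd174

0xd174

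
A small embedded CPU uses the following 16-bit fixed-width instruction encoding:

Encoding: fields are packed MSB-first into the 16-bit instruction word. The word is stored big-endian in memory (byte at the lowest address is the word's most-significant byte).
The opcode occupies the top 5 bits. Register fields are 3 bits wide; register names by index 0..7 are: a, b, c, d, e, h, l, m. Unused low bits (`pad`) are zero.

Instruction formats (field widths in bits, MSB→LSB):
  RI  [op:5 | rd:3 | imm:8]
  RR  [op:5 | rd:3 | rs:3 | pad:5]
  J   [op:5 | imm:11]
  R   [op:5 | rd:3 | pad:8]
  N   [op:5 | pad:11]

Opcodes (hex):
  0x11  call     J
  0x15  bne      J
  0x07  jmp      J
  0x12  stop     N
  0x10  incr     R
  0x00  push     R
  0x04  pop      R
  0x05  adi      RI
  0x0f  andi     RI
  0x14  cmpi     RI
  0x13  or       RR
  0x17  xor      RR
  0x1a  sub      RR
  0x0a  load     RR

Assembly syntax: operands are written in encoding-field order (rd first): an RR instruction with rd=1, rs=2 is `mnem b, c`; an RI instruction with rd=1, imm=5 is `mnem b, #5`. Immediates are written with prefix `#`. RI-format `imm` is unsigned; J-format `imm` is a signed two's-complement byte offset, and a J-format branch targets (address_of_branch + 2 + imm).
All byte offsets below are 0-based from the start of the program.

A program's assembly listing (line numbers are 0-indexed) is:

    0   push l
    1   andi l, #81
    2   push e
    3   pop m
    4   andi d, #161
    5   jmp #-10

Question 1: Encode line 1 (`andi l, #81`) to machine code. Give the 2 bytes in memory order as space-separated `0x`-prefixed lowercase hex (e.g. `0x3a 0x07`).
0x7e 0x51

L1: andi op=0xf:5|rd=6:3|imm=81:8 ⇒ 0x7e51 ⇒ big 7e 51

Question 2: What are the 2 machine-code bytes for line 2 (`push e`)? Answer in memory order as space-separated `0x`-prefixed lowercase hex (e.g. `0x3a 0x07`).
line 2 (push): pack op=0x0:5|rd=4:3|pad=0:8 = 0x0400; big→ 04 00

0x04 0x00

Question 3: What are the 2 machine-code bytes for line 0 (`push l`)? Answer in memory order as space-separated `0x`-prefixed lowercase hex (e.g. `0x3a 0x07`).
0x06 0x00

line 0 (push): pack op=0x0:5|rd=6:3|pad=0:8 = 0x0600; big→ 06 00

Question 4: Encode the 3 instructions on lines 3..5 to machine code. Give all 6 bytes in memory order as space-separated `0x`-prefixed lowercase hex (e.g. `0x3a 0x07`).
L3: pop op=0x4:5|rd=7:3|pad=0:8 ⇒ 0x2700 ⇒ big 27 00
L4: andi op=0xf:5|rd=3:3|imm=161:8 ⇒ 0x7ba1 ⇒ big 7b a1
L5: jmp op=0x7:5|imm=-10:11 ⇒ 0x3ff6 ⇒ big 3f f6

0x27 0x00 0x7b 0xa1 0x3f 0xf6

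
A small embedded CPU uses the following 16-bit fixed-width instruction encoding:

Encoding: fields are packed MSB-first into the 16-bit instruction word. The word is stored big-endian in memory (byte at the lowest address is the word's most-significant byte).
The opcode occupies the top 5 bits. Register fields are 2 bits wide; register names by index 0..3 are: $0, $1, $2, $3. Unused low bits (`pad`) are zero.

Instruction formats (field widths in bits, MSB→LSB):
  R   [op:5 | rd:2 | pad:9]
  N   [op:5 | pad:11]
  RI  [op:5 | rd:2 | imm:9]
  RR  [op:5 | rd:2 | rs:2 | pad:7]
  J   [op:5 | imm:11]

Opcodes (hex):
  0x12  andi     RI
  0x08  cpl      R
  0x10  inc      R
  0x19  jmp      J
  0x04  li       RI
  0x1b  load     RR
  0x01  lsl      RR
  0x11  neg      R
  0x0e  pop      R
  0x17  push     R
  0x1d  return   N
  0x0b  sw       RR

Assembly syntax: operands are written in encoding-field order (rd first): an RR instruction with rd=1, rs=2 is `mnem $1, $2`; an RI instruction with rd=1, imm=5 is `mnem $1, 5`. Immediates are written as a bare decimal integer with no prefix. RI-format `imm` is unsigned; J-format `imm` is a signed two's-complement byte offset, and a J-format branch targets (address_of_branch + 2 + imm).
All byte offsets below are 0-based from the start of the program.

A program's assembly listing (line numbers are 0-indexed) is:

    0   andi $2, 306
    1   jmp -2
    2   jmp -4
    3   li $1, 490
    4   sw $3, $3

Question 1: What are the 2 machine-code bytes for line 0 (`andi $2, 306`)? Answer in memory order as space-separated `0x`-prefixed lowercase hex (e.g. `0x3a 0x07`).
0x95 0x32

line 0 (andi): pack op=0x12:5|rd=2:2|imm=306:9 = 0x9532; big→ 95 32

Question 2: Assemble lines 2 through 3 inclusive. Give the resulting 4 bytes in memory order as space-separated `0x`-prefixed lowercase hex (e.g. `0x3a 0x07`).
0xcf 0xfc 0x23 0xea

2. jmp fields op=0x19:5|imm=-4:11 → word cffch → cf fc
3. li fields op=0x4:5|rd=1:2|imm=490:9 → word 23eah → 23 ea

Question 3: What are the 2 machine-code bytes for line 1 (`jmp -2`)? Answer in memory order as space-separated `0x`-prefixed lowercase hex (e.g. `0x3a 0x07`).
0xcf 0xfe

1. jmp fields op=0x19:5|imm=-2:11 → word cffeh → cf fe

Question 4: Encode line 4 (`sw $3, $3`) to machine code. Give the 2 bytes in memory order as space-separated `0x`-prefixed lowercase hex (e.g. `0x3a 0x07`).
0x5f 0x80

L4: sw op=0xb:5|rd=3:2|rs=3:2|pad=0:7 ⇒ 0x5f80 ⇒ big 5f 80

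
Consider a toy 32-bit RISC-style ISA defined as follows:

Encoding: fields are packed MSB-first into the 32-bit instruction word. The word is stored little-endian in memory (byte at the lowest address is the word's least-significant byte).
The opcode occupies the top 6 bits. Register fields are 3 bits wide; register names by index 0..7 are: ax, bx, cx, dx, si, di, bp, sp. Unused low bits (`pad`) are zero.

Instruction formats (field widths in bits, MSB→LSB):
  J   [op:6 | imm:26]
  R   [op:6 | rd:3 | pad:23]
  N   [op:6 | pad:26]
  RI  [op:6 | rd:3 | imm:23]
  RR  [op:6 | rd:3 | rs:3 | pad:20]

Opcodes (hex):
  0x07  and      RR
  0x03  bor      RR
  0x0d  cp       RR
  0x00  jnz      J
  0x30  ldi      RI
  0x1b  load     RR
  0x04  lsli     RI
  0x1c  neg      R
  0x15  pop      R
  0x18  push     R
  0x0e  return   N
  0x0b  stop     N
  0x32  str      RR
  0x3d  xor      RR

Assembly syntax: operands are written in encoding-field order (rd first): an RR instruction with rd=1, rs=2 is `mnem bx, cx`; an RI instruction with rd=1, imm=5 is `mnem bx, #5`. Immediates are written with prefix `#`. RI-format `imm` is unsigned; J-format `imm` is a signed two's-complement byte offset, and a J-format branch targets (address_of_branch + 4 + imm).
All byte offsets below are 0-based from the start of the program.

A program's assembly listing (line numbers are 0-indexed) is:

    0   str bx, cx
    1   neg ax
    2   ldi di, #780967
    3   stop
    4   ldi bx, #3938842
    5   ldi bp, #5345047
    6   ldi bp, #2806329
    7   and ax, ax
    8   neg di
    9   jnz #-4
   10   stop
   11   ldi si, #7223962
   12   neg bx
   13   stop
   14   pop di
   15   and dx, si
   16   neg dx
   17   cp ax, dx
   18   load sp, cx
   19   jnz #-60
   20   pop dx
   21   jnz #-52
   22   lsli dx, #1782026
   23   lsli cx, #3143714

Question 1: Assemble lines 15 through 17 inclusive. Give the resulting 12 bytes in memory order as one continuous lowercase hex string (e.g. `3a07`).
15. and fields op=0x7:6|rd=3:3|rs=4:3|pad=0:20 → word 1dc00000h → 00 00 c0 1d
16. neg fields op=0x1c:6|rd=3:3|pad=0:23 → word 71800000h → 00 00 80 71
17. cp fields op=0xd:6|rd=0:3|rs=3:3|pad=0:20 → word 34300000h → 00 00 30 34

0000c01d0000807100003034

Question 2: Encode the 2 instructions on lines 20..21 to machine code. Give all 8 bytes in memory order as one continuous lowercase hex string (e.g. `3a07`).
line 20 (pop): pack op=0x15:6|rd=3:3|pad=0:23 = 0x55800000; little→ 00 00 80 55
line 21 (jnz): pack op=0x0:6|imm=-52:26 = 0x03ffffcc; little→ cc ff ff 03

00008055ccffff03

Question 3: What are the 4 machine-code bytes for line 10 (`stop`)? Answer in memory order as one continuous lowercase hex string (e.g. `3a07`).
0000002c

10. stop fields op=0xb:6|pad=0:26 → word 2c000000h → 00 00 00 2c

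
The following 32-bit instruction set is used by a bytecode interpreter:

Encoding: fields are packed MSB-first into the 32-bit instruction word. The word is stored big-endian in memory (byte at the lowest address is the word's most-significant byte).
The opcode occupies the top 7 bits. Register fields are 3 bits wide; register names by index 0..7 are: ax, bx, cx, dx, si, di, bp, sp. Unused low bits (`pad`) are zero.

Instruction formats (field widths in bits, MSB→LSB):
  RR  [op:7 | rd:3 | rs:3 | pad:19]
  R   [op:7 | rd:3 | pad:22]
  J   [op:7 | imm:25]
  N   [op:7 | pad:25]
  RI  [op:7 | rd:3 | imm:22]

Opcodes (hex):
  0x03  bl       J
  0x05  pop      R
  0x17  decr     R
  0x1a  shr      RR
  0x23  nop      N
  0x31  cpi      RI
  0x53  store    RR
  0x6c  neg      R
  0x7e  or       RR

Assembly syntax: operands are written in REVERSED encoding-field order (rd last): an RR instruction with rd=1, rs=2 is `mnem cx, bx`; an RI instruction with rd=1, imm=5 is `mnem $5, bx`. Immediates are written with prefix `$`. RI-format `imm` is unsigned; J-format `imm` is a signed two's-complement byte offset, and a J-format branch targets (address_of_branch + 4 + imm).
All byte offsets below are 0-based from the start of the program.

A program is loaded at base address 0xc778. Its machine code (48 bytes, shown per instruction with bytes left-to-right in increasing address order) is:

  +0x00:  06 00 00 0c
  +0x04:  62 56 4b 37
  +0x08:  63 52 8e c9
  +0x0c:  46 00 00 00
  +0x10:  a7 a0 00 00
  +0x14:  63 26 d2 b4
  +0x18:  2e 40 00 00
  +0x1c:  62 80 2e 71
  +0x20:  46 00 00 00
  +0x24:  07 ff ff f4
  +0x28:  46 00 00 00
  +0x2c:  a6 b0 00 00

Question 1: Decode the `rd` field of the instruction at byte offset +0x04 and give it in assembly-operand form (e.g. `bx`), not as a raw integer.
+0x04: 62 56 4b 37 ⇒ word 0x62564b37 (big)
  top 7b → 0x31 → cpi [RI]
  [24:22] rd=1 = bx
  [21:0] imm=1461047 = $1461047

bx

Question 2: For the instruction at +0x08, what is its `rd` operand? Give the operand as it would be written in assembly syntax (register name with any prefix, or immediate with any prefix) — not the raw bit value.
@+08  big-endian(63 52 8e c9) = 0x63528ec9
  opcode bits[31:25]=0x31: cpi/RI
  rd: (w>>22)&0x7=0x5 → di
  imm: (w>>0)&0x3fffff=0x128ec9 → $1216201

di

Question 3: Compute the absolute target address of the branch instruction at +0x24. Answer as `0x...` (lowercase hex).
0xc794

@+24  big-endian(07 ff ff f4) = 0x07fffff4
  opcode bits[31:25]=0x3: bl/J
  [24:0] imm=33554420 (s25→-12) = $-12
  target = base 0xc778 + off 0x24 + 4 + imm -12 = 0xc794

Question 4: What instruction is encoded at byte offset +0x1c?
cpi $11889, cx

[1c] 62 80 2e 71 → 0x62802e71
  op=0x62802e71>>25=0x31 ⇒ cpi (RI)
  rd: (w>>22)&0x7=0x2 → cx
  imm: (w>>0)&0x3fffff=0x2e71 → $11889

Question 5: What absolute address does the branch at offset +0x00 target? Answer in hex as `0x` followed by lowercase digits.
0xc788

[00] 06 00 00 0c → 0x0600000c
  op=0x0600000c>>25=0x3 ⇒ bl (J)
  imm@[24:0]=0xc ⇒ $12
  target = base 0xc778 + off 0x00 + 4 + imm 12 = 0xc788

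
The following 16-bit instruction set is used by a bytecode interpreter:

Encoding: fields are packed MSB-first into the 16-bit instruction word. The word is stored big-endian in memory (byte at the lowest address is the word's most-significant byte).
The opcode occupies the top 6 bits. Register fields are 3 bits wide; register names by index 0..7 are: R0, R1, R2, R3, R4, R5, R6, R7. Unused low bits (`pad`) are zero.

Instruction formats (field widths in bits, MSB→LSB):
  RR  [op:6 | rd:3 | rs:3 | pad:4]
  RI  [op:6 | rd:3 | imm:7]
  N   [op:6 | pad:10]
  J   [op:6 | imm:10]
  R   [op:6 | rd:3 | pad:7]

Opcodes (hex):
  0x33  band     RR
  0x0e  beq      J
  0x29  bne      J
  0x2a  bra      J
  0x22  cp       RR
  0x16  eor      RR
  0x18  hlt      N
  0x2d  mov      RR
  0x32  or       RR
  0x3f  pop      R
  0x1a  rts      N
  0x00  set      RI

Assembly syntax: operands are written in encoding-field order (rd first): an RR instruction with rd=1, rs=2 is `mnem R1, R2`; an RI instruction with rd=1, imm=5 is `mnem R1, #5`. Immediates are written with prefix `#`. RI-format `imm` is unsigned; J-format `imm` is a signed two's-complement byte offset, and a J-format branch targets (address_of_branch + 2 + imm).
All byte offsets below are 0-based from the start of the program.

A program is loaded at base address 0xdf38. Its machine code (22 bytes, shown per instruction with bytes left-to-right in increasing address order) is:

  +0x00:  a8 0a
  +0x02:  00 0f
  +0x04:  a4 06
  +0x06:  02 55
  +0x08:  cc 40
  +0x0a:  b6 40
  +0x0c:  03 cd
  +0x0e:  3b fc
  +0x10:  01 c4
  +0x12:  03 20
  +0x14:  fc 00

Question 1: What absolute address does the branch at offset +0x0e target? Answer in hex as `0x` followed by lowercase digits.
0xdf44

@+0e  big-endian(3b fc) = 0x3bfc
  top 6b → 0xe → beq [J]
  imm: (w>>0)&0x3ff=0x3fc (s10→-4) → #-4
  target = base 0xdf38 + off 0x0e + 2 + imm -4 = 0xdf44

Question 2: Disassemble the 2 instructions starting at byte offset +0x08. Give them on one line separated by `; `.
[08] cc 40 → 0xcc40
  opcode bits[15:10]=0x33: band/RR
  rd: (w>>7)&0x7=0x0 → R0
  rs: (w>>4)&0x7=0x4 → R4
[0a] b6 40 → 0xb640
  opcode bits[15:10]=0x2d: mov/RR
  rd: (w>>7)&0x7=0x4 → R4
  rs: (w>>4)&0x7=0x4 → R4

band R0, R4; mov R4, R4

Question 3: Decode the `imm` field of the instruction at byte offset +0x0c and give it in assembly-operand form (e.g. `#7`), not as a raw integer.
off 0x0c: read 03 cd as big → 0x03cd
  opcode bits[15:10]=0x0: set/RI
  rd@[9:7]=0x7 ⇒ R7
  imm@[6:0]=0x4d ⇒ #77

#77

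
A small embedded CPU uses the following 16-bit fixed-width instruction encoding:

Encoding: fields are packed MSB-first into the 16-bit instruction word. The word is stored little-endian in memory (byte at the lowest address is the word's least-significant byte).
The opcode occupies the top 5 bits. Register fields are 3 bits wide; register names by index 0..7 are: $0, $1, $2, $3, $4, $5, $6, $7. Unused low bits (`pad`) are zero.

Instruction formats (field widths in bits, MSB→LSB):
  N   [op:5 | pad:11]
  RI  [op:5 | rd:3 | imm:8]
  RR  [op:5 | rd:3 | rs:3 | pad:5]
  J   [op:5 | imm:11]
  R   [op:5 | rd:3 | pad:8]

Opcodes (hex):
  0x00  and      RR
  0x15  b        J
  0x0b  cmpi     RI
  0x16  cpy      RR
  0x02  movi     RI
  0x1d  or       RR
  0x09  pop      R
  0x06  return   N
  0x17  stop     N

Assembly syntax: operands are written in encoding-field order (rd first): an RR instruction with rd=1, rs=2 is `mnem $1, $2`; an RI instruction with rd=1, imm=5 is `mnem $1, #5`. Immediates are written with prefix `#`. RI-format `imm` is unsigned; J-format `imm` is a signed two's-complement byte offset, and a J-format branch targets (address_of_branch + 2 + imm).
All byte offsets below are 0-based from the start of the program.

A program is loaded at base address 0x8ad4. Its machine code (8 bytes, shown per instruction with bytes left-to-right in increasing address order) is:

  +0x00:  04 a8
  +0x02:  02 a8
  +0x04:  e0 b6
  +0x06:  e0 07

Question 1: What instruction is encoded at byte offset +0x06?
+0x06: e0 07 ⇒ word 0x07e0 (little)
  opcode bits[15:11]=0x0: and/RR
  rd@[10:8]=0x7 ⇒ $7
  rs@[7:5]=0x7 ⇒ $7

and $7, $7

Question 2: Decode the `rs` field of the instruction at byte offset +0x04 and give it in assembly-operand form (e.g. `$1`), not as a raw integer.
$7

[04] e0 b6 → 0xb6e0
  top 5b → 0x16 → cpy [RR]
  [10:8] rd=6 = $6
  [7:5] rs=7 = $7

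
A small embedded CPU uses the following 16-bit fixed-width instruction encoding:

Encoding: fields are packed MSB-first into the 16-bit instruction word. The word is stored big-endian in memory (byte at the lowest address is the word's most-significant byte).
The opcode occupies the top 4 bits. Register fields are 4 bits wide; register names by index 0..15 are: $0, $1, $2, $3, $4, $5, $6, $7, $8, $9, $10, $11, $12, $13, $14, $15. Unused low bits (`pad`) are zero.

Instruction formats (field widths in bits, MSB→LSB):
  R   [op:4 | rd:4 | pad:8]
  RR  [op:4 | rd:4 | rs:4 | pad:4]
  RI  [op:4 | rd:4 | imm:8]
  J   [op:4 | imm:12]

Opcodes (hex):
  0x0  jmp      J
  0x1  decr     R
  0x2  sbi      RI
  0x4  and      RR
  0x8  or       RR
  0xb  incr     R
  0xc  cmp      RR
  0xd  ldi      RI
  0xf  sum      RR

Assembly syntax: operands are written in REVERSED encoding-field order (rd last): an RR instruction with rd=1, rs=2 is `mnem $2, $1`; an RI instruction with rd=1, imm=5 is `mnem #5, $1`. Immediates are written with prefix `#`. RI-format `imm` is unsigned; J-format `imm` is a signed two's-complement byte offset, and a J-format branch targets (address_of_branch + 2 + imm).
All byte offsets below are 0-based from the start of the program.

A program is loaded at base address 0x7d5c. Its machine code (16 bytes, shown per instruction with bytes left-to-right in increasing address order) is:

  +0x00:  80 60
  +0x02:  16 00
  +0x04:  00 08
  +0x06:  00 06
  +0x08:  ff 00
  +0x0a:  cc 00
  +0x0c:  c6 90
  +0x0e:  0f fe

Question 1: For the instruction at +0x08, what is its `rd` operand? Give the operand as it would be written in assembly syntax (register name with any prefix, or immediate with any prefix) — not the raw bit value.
$15

[08] ff 00 → 0xff00
  opcode bits[15:12]=0xf: sum/RR
  [11:8] rd=15 = $15
  [7:4] rs=0 = $0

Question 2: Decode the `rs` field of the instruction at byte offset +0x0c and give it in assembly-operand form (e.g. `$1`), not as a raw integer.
$9

+0x0c: c6 90 ⇒ word 0xc690 (big)
  op=0xc690>>12=0xc ⇒ cmp (RR)
  rd@[11:8]=0x6 ⇒ $6
  rs@[7:4]=0x9 ⇒ $9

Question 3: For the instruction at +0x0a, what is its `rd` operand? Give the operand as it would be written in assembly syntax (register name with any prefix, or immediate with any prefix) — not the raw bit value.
$12

off 0x0a: read cc 00 as big → 0xcc00
  op=0xcc00>>12=0xc ⇒ cmp (RR)
  rd: (w>>8)&0xf=0xc → $12
  rs: (w>>4)&0xf=0x0 → $0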